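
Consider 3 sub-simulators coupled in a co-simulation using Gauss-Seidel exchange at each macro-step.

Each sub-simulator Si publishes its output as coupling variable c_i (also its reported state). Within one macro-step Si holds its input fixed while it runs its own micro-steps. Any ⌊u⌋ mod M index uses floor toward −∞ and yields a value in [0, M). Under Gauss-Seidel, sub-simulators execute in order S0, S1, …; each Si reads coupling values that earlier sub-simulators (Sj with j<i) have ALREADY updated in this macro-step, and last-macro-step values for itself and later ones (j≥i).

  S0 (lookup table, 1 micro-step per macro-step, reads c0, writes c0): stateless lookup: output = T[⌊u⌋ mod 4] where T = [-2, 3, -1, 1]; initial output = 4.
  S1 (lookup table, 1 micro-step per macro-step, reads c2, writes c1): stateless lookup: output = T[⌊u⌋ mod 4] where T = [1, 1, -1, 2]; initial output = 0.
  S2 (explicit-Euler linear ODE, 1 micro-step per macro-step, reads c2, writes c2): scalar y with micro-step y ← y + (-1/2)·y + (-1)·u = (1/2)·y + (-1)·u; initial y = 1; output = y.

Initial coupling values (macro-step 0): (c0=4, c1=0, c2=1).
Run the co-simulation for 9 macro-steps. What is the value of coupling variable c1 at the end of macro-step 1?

c1 at macro-step 1 = 1

macro 1: S0 reads c0=4 → after 1×micro: -2; S1 reads c2=1 → after 1×micro: 1; S2 reads c2=1 → after 1×micro: -1/2 ⇒ (c0=-2, c1=1, c2=-1/2)
macro 2: S0 reads c0=-2 → after 1×micro: -1; S1 reads c2=-1/2 → after 1×micro: 2; S2 reads c2=-1/2 → after 1×micro: 1/4 ⇒ (c0=-1, c1=2, c2=1/4)
macro 3: S0 reads c0=-1 → after 1×micro: 1; S1 reads c2=1/4 → after 1×micro: 1; S2 reads c2=1/4 → after 1×micro: -1/8 ⇒ (c0=1, c1=1, c2=-1/8)
macro 4: S0 reads c0=1 → after 1×micro: 3; S1 reads c2=-1/8 → after 1×micro: 2; S2 reads c2=-1/8 → after 1×micro: 1/16 ⇒ (c0=3, c1=2, c2=1/16)
macro 5: S0 reads c0=3 → after 1×micro: 1; S1 reads c2=1/16 → after 1×micro: 1; S2 reads c2=1/16 → after 1×micro: -1/32 ⇒ (c0=1, c1=1, c2=-1/32)
macro 6: S0 reads c0=1 → after 1×micro: 3; S1 reads c2=-1/32 → after 1×micro: 2; S2 reads c2=-1/32 → after 1×micro: 1/64 ⇒ (c0=3, c1=2, c2=1/64)
macro 7: S0 reads c0=3 → after 1×micro: 1; S1 reads c2=1/64 → after 1×micro: 1; S2 reads c2=1/64 → after 1×micro: -1/128 ⇒ (c0=1, c1=1, c2=-1/128)
macro 8: S0 reads c0=1 → after 1×micro: 3; S1 reads c2=-1/128 → after 1×micro: 2; S2 reads c2=-1/128 → after 1×micro: 1/256 ⇒ (c0=3, c1=2, c2=1/256)
macro 9: S0 reads c0=3 → after 1×micro: 1; S1 reads c2=1/256 → after 1×micro: 1; S2 reads c2=1/256 → after 1×micro: -1/512 ⇒ (c0=1, c1=1, c2=-1/512)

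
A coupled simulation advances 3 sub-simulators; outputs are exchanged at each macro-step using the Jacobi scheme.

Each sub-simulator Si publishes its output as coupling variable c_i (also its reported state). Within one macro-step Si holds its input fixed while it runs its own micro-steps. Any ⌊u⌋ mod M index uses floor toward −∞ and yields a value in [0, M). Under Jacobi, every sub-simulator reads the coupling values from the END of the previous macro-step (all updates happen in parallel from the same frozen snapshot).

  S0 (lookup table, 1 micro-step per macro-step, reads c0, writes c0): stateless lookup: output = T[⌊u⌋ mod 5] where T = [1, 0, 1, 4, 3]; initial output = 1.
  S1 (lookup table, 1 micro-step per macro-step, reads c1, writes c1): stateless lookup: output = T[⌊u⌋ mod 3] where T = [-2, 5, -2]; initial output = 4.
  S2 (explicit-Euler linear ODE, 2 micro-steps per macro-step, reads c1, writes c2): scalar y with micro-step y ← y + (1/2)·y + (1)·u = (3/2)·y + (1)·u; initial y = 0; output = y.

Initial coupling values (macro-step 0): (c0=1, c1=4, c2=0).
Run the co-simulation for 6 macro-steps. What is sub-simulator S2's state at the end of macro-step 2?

S2 state at macro-step 2 = 35

macro 1: S0 reads c0=1 → after 1×micro: 0; S1 reads c1=4 → after 1×micro: 5; S2 reads c1=4 → after 2×micro: 10 ⇒ (c0=0, c1=5, c2=10)
macro 2: S0 reads c0=0 → after 1×micro: 1; S1 reads c1=5 → after 1×micro: -2; S2 reads c1=5 → after 2×micro: 35 ⇒ (c0=1, c1=-2, c2=35)
macro 3: S0 reads c0=1 → after 1×micro: 0; S1 reads c1=-2 → after 1×micro: 5; S2 reads c1=-2 → after 2×micro: 295/4 ⇒ (c0=0, c1=5, c2=295/4)
macro 4: S0 reads c0=0 → after 1×micro: 1; S1 reads c1=5 → after 1×micro: -2; S2 reads c1=5 → after 2×micro: 2855/16 ⇒ (c0=1, c1=-2, c2=2855/16)
macro 5: S0 reads c0=1 → after 1×micro: 0; S1 reads c1=-2 → after 1×micro: 5; S2 reads c1=-2 → after 2×micro: 25375/64 ⇒ (c0=0, c1=5, c2=25375/64)
macro 6: S0 reads c0=0 → after 1×micro: 1; S1 reads c1=5 → after 1×micro: -2; S2 reads c1=5 → after 2×micro: 231575/256 ⇒ (c0=1, c1=-2, c2=231575/256)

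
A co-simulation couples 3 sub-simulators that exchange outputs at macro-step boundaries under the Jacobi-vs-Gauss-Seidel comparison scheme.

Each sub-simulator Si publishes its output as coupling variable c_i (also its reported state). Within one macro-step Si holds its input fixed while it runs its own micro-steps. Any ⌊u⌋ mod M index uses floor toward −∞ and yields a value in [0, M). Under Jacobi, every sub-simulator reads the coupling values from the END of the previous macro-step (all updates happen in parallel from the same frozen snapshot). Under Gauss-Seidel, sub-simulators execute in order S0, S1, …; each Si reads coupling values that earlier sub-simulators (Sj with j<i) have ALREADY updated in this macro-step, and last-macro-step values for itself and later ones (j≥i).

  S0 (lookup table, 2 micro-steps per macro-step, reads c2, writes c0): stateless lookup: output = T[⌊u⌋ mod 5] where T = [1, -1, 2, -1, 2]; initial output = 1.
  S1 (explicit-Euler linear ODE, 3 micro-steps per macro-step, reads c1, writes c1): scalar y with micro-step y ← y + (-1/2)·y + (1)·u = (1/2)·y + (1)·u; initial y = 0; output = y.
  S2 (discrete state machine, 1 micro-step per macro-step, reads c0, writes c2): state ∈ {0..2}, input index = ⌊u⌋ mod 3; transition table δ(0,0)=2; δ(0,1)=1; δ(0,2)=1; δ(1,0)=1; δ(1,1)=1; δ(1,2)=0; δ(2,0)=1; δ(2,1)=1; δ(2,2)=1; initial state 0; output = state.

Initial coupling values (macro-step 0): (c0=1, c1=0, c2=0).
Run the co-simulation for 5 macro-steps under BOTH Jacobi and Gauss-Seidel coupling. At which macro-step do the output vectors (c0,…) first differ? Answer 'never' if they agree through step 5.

[Jacobi] macro 1: S0 reads c2=0 → after 2×micro: 1; S1 reads c1=0 → after 3×micro: 0; S2 reads c0=1 → after 1×micro: 1 ⇒ (c0=1, c1=0, c2=1)
[Jacobi] macro 2: S0 reads c2=1 → after 2×micro: -1; S1 reads c1=0 → after 3×micro: 0; S2 reads c0=1 → after 1×micro: 1 ⇒ (c0=-1, c1=0, c2=1)
[Jacobi] macro 3: S0 reads c2=1 → after 2×micro: -1; S1 reads c1=0 → after 3×micro: 0; S2 reads c0=-1 → after 1×micro: 0 ⇒ (c0=-1, c1=0, c2=0)
[Jacobi] macro 4: S0 reads c2=0 → after 2×micro: 1; S1 reads c1=0 → after 3×micro: 0; S2 reads c0=-1 → after 1×micro: 1 ⇒ (c0=1, c1=0, c2=1)
[Jacobi] macro 5: S0 reads c2=1 → after 2×micro: -1; S1 reads c1=0 → after 3×micro: 0; S2 reads c0=1 → after 1×micro: 1 ⇒ (c0=-1, c1=0, c2=1)
[Gauss-Seidel] macro 1: S0 reads c2=0 → after 2×micro: 1; S1 reads c1=0 → after 3×micro: 0; S2 reads c0=1 → after 1×micro: 1 ⇒ (c0=1, c1=0, c2=1)
[Gauss-Seidel] macro 2: S0 reads c2=1 → after 2×micro: -1; S1 reads c1=0 → after 3×micro: 0; S2 reads c0=-1 → after 1×micro: 0 ⇒ (c0=-1, c1=0, c2=0)
[Gauss-Seidel] macro 3: S0 reads c2=0 → after 2×micro: 1; S1 reads c1=0 → after 3×micro: 0; S2 reads c0=1 → after 1×micro: 1 ⇒ (c0=1, c1=0, c2=1)
[Gauss-Seidel] macro 4: S0 reads c2=1 → after 2×micro: -1; S1 reads c1=0 → after 3×micro: 0; S2 reads c0=-1 → after 1×micro: 0 ⇒ (c0=-1, c1=0, c2=0)
[Gauss-Seidel] macro 5: S0 reads c2=0 → after 2×micro: 1; S1 reads c1=0 → after 3×micro: 0; S2 reads c0=1 → after 1×micro: 1 ⇒ (c0=1, c1=0, c2=1)

first divergence at macro-step: 2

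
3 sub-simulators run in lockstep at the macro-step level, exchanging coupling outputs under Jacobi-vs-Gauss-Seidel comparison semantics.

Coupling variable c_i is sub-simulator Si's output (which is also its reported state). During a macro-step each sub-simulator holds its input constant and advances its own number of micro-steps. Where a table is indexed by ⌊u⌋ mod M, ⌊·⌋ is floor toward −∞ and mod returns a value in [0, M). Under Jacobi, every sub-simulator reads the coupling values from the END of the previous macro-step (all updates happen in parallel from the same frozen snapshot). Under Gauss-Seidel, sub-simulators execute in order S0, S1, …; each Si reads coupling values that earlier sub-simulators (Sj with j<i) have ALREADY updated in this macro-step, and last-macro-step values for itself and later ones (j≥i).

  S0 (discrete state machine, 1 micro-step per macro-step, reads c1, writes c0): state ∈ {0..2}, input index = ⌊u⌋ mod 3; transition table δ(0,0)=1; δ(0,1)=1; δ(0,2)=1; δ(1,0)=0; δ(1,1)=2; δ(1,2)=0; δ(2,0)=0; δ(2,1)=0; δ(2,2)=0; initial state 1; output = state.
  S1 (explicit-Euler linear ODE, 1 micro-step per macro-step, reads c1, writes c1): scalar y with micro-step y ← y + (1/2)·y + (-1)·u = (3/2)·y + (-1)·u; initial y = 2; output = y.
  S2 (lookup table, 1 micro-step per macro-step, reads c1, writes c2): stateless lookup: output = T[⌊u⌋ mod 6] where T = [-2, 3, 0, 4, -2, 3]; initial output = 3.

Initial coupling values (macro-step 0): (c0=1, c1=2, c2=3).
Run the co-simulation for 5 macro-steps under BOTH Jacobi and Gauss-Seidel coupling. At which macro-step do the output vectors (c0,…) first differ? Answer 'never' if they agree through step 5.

[Jacobi] macro 1: S0 reads c1=2 → after 1×micro: 0; S1 reads c1=2 → after 1×micro: 1; S2 reads c1=2 → after 1×micro: 0 ⇒ (c0=0, c1=1, c2=0)
[Jacobi] macro 2: S0 reads c1=1 → after 1×micro: 1; S1 reads c1=1 → after 1×micro: 1/2; S2 reads c1=1 → after 1×micro: 3 ⇒ (c0=1, c1=1/2, c2=3)
[Jacobi] macro 3: S0 reads c1=1/2 → after 1×micro: 0; S1 reads c1=1/2 → after 1×micro: 1/4; S2 reads c1=1/2 → after 1×micro: -2 ⇒ (c0=0, c1=1/4, c2=-2)
[Jacobi] macro 4: S0 reads c1=1/4 → after 1×micro: 1; S1 reads c1=1/4 → after 1×micro: 1/8; S2 reads c1=1/4 → after 1×micro: -2 ⇒ (c0=1, c1=1/8, c2=-2)
[Jacobi] macro 5: S0 reads c1=1/8 → after 1×micro: 0; S1 reads c1=1/8 → after 1×micro: 1/16; S2 reads c1=1/8 → after 1×micro: -2 ⇒ (c0=0, c1=1/16, c2=-2)
[Gauss-Seidel] macro 1: S0 reads c1=2 → after 1×micro: 0; S1 reads c1=2 → after 1×micro: 1; S2 reads c1=1 → after 1×micro: 3 ⇒ (c0=0, c1=1, c2=3)
[Gauss-Seidel] macro 2: S0 reads c1=1 → after 1×micro: 1; S1 reads c1=1 → after 1×micro: 1/2; S2 reads c1=1/2 → after 1×micro: -2 ⇒ (c0=1, c1=1/2, c2=-2)
[Gauss-Seidel] macro 3: S0 reads c1=1/2 → after 1×micro: 0; S1 reads c1=1/2 → after 1×micro: 1/4; S2 reads c1=1/4 → after 1×micro: -2 ⇒ (c0=0, c1=1/4, c2=-2)
[Gauss-Seidel] macro 4: S0 reads c1=1/4 → after 1×micro: 1; S1 reads c1=1/4 → after 1×micro: 1/8; S2 reads c1=1/8 → after 1×micro: -2 ⇒ (c0=1, c1=1/8, c2=-2)
[Gauss-Seidel] macro 5: S0 reads c1=1/8 → after 1×micro: 0; S1 reads c1=1/8 → after 1×micro: 1/16; S2 reads c1=1/16 → after 1×micro: -2 ⇒ (c0=0, c1=1/16, c2=-2)

first divergence at macro-step: 1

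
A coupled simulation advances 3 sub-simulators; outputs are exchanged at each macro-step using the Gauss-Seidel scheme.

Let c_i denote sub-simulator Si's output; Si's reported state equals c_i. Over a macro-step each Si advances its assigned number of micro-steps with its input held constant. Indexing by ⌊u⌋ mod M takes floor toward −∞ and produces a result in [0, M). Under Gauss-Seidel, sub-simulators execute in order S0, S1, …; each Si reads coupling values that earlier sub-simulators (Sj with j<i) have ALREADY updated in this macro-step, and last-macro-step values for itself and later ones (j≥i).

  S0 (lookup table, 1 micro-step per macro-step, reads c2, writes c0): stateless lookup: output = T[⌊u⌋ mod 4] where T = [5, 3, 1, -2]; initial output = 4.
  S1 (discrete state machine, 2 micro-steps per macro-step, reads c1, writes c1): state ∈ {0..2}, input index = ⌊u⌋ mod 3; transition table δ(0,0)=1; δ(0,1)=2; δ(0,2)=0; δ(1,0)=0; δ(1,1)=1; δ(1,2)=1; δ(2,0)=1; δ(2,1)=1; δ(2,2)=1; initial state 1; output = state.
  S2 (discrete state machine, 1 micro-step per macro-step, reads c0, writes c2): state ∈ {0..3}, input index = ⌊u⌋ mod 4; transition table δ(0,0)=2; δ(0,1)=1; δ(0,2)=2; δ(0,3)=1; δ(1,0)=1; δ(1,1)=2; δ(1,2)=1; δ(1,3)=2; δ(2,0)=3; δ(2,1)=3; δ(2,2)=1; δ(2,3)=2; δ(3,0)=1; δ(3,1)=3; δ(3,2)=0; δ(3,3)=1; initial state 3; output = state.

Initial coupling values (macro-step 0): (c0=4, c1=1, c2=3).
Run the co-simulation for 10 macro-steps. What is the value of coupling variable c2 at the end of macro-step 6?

c2 at macro-step 6 = 1

macro 1: S0 reads c2=3 → after 1×micro: -2; S1 reads c1=1 → after 2×micro: 1; S2 reads c0=-2 → after 1×micro: 0 ⇒ (c0=-2, c1=1, c2=0)
macro 2: S0 reads c2=0 → after 1×micro: 5; S1 reads c1=1 → after 2×micro: 1; S2 reads c0=5 → after 1×micro: 1 ⇒ (c0=5, c1=1, c2=1)
macro 3: S0 reads c2=1 → after 1×micro: 3; S1 reads c1=1 → after 2×micro: 1; S2 reads c0=3 → after 1×micro: 2 ⇒ (c0=3, c1=1, c2=2)
macro 4: S0 reads c2=2 → after 1×micro: 1; S1 reads c1=1 → after 2×micro: 1; S2 reads c0=1 → after 1×micro: 3 ⇒ (c0=1, c1=1, c2=3)
macro 5: S0 reads c2=3 → after 1×micro: -2; S1 reads c1=1 → after 2×micro: 1; S2 reads c0=-2 → after 1×micro: 0 ⇒ (c0=-2, c1=1, c2=0)
macro 6: S0 reads c2=0 → after 1×micro: 5; S1 reads c1=1 → after 2×micro: 1; S2 reads c0=5 → after 1×micro: 1 ⇒ (c0=5, c1=1, c2=1)
macro 7: S0 reads c2=1 → after 1×micro: 3; S1 reads c1=1 → after 2×micro: 1; S2 reads c0=3 → after 1×micro: 2 ⇒ (c0=3, c1=1, c2=2)
macro 8: S0 reads c2=2 → after 1×micro: 1; S1 reads c1=1 → after 2×micro: 1; S2 reads c0=1 → after 1×micro: 3 ⇒ (c0=1, c1=1, c2=3)
macro 9: S0 reads c2=3 → after 1×micro: -2; S1 reads c1=1 → after 2×micro: 1; S2 reads c0=-2 → after 1×micro: 0 ⇒ (c0=-2, c1=1, c2=0)
macro 10: S0 reads c2=0 → after 1×micro: 5; S1 reads c1=1 → after 2×micro: 1; S2 reads c0=5 → after 1×micro: 1 ⇒ (c0=5, c1=1, c2=1)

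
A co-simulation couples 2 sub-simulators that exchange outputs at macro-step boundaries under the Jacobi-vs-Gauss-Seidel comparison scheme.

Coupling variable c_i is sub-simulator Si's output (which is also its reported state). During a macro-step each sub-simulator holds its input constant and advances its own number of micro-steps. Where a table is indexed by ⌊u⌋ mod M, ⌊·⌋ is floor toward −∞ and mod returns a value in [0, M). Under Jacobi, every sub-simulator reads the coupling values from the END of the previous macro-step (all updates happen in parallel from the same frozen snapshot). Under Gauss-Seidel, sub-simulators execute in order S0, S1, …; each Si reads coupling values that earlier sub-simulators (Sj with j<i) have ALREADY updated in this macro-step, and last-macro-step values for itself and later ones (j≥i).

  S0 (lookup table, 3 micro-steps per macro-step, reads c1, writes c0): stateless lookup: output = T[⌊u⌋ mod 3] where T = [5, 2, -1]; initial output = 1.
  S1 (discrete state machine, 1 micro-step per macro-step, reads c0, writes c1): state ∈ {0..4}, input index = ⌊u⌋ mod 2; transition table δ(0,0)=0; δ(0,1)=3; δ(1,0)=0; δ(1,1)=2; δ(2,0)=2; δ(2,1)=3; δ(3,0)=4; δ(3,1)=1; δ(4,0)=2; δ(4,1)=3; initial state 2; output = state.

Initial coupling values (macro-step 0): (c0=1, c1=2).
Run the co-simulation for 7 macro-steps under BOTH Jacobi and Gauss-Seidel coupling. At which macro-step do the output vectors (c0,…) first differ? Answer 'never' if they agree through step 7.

first divergence at macro-step: 3

[Jacobi] macro 1: S0 reads c1=2 → after 3×micro: -1; S1 reads c0=1 → after 1×micro: 3 ⇒ (c0=-1, c1=3)
[Jacobi] macro 2: S0 reads c1=3 → after 3×micro: 5; S1 reads c0=-1 → after 1×micro: 1 ⇒ (c0=5, c1=1)
[Jacobi] macro 3: S0 reads c1=1 → after 3×micro: 2; S1 reads c0=5 → after 1×micro: 2 ⇒ (c0=2, c1=2)
[Jacobi] macro 4: S0 reads c1=2 → after 3×micro: -1; S1 reads c0=2 → after 1×micro: 2 ⇒ (c0=-1, c1=2)
[Jacobi] macro 5: S0 reads c1=2 → after 3×micro: -1; S1 reads c0=-1 → after 1×micro: 3 ⇒ (c0=-1, c1=3)
[Jacobi] macro 6: S0 reads c1=3 → after 3×micro: 5; S1 reads c0=-1 → after 1×micro: 1 ⇒ (c0=5, c1=1)
[Jacobi] macro 7: S0 reads c1=1 → after 3×micro: 2; S1 reads c0=5 → after 1×micro: 2 ⇒ (c0=2, c1=2)
[Gauss-Seidel] macro 1: S0 reads c1=2 → after 3×micro: -1; S1 reads c0=-1 → after 1×micro: 3 ⇒ (c0=-1, c1=3)
[Gauss-Seidel] macro 2: S0 reads c1=3 → after 3×micro: 5; S1 reads c0=5 → after 1×micro: 1 ⇒ (c0=5, c1=1)
[Gauss-Seidel] macro 3: S0 reads c1=1 → after 3×micro: 2; S1 reads c0=2 → after 1×micro: 0 ⇒ (c0=2, c1=0)
[Gauss-Seidel] macro 4: S0 reads c1=0 → after 3×micro: 5; S1 reads c0=5 → after 1×micro: 3 ⇒ (c0=5, c1=3)
[Gauss-Seidel] macro 5: S0 reads c1=3 → after 3×micro: 5; S1 reads c0=5 → after 1×micro: 1 ⇒ (c0=5, c1=1)
[Gauss-Seidel] macro 6: S0 reads c1=1 → after 3×micro: 2; S1 reads c0=2 → after 1×micro: 0 ⇒ (c0=2, c1=0)
[Gauss-Seidel] macro 7: S0 reads c1=0 → after 3×micro: 5; S1 reads c0=5 → after 1×micro: 3 ⇒ (c0=5, c1=3)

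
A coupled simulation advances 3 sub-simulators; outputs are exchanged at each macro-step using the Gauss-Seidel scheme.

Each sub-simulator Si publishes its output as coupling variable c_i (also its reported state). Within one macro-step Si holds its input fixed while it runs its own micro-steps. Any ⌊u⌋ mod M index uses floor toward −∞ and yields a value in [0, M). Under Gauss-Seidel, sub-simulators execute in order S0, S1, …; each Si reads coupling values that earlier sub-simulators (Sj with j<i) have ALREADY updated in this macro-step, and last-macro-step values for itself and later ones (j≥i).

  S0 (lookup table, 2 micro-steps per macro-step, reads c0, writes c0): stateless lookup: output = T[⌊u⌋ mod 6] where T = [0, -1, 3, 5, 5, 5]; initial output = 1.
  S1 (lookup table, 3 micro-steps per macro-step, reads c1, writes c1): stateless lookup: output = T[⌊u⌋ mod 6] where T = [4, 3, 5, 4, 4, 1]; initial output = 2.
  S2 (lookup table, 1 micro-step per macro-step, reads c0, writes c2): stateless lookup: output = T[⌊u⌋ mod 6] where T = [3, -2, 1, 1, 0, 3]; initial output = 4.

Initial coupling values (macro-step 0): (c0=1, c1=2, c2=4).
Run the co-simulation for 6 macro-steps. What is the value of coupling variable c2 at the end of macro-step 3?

macro 1: S0 reads c0=1 → after 2×micro: -1; S1 reads c1=2 → after 3×micro: 5; S2 reads c0=-1 → after 1×micro: 3 ⇒ (c0=-1, c1=5, c2=3)
macro 2: S0 reads c0=-1 → after 2×micro: 5; S1 reads c1=5 → after 3×micro: 1; S2 reads c0=5 → after 1×micro: 3 ⇒ (c0=5, c1=1, c2=3)
macro 3: S0 reads c0=5 → after 2×micro: 5; S1 reads c1=1 → after 3×micro: 3; S2 reads c0=5 → after 1×micro: 3 ⇒ (c0=5, c1=3, c2=3)
macro 4: S0 reads c0=5 → after 2×micro: 5; S1 reads c1=3 → after 3×micro: 4; S2 reads c0=5 → after 1×micro: 3 ⇒ (c0=5, c1=4, c2=3)
macro 5: S0 reads c0=5 → after 2×micro: 5; S1 reads c1=4 → after 3×micro: 4; S2 reads c0=5 → after 1×micro: 3 ⇒ (c0=5, c1=4, c2=3)
macro 6: S0 reads c0=5 → after 2×micro: 5; S1 reads c1=4 → after 3×micro: 4; S2 reads c0=5 → after 1×micro: 3 ⇒ (c0=5, c1=4, c2=3)

c2 at macro-step 3 = 3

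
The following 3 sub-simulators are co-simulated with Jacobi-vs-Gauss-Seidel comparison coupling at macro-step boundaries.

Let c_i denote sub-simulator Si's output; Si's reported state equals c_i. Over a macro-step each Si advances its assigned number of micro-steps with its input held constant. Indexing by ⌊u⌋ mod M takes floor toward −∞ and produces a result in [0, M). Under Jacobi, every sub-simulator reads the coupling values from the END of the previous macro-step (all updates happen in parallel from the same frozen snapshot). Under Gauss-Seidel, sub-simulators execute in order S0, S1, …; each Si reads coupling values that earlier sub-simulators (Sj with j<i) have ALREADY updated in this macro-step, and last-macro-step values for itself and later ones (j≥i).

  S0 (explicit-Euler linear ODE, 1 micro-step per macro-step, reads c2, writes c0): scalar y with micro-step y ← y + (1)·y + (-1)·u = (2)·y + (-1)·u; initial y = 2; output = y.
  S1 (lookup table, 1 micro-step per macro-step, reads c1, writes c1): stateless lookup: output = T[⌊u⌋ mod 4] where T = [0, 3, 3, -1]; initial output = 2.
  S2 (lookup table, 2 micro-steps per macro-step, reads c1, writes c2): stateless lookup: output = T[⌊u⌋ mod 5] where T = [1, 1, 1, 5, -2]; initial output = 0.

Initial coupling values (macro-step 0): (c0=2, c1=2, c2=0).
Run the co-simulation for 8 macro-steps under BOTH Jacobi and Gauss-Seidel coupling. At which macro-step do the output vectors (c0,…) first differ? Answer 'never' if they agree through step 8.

[Jacobi] macro 1: S0 reads c2=0 → after 1×micro: 4; S1 reads c1=2 → after 1×micro: 3; S2 reads c1=2 → after 2×micro: 1 ⇒ (c0=4, c1=3, c2=1)
[Jacobi] macro 2: S0 reads c2=1 → after 1×micro: 7; S1 reads c1=3 → after 1×micro: -1; S2 reads c1=3 → after 2×micro: 5 ⇒ (c0=7, c1=-1, c2=5)
[Jacobi] macro 3: S0 reads c2=5 → after 1×micro: 9; S1 reads c1=-1 → after 1×micro: -1; S2 reads c1=-1 → after 2×micro: -2 ⇒ (c0=9, c1=-1, c2=-2)
[Jacobi] macro 4: S0 reads c2=-2 → after 1×micro: 20; S1 reads c1=-1 → after 1×micro: -1; S2 reads c1=-1 → after 2×micro: -2 ⇒ (c0=20, c1=-1, c2=-2)
[Jacobi] macro 5: S0 reads c2=-2 → after 1×micro: 42; S1 reads c1=-1 → after 1×micro: -1; S2 reads c1=-1 → after 2×micro: -2 ⇒ (c0=42, c1=-1, c2=-2)
[Jacobi] macro 6: S0 reads c2=-2 → after 1×micro: 86; S1 reads c1=-1 → after 1×micro: -1; S2 reads c1=-1 → after 2×micro: -2 ⇒ (c0=86, c1=-1, c2=-2)
[Jacobi] macro 7: S0 reads c2=-2 → after 1×micro: 174; S1 reads c1=-1 → after 1×micro: -1; S2 reads c1=-1 → after 2×micro: -2 ⇒ (c0=174, c1=-1, c2=-2)
[Jacobi] macro 8: S0 reads c2=-2 → after 1×micro: 350; S1 reads c1=-1 → after 1×micro: -1; S2 reads c1=-1 → after 2×micro: -2 ⇒ (c0=350, c1=-1, c2=-2)
[Gauss-Seidel] macro 1: S0 reads c2=0 → after 1×micro: 4; S1 reads c1=2 → after 1×micro: 3; S2 reads c1=3 → after 2×micro: 5 ⇒ (c0=4, c1=3, c2=5)
[Gauss-Seidel] macro 2: S0 reads c2=5 → after 1×micro: 3; S1 reads c1=3 → after 1×micro: -1; S2 reads c1=-1 → after 2×micro: -2 ⇒ (c0=3, c1=-1, c2=-2)
[Gauss-Seidel] macro 3: S0 reads c2=-2 → after 1×micro: 8; S1 reads c1=-1 → after 1×micro: -1; S2 reads c1=-1 → after 2×micro: -2 ⇒ (c0=8, c1=-1, c2=-2)
[Gauss-Seidel] macro 4: S0 reads c2=-2 → after 1×micro: 18; S1 reads c1=-1 → after 1×micro: -1; S2 reads c1=-1 → after 2×micro: -2 ⇒ (c0=18, c1=-1, c2=-2)
[Gauss-Seidel] macro 5: S0 reads c2=-2 → after 1×micro: 38; S1 reads c1=-1 → after 1×micro: -1; S2 reads c1=-1 → after 2×micro: -2 ⇒ (c0=38, c1=-1, c2=-2)
[Gauss-Seidel] macro 6: S0 reads c2=-2 → after 1×micro: 78; S1 reads c1=-1 → after 1×micro: -1; S2 reads c1=-1 → after 2×micro: -2 ⇒ (c0=78, c1=-1, c2=-2)
[Gauss-Seidel] macro 7: S0 reads c2=-2 → after 1×micro: 158; S1 reads c1=-1 → after 1×micro: -1; S2 reads c1=-1 → after 2×micro: -2 ⇒ (c0=158, c1=-1, c2=-2)
[Gauss-Seidel] macro 8: S0 reads c2=-2 → after 1×micro: 318; S1 reads c1=-1 → after 1×micro: -1; S2 reads c1=-1 → after 2×micro: -2 ⇒ (c0=318, c1=-1, c2=-2)

first divergence at macro-step: 1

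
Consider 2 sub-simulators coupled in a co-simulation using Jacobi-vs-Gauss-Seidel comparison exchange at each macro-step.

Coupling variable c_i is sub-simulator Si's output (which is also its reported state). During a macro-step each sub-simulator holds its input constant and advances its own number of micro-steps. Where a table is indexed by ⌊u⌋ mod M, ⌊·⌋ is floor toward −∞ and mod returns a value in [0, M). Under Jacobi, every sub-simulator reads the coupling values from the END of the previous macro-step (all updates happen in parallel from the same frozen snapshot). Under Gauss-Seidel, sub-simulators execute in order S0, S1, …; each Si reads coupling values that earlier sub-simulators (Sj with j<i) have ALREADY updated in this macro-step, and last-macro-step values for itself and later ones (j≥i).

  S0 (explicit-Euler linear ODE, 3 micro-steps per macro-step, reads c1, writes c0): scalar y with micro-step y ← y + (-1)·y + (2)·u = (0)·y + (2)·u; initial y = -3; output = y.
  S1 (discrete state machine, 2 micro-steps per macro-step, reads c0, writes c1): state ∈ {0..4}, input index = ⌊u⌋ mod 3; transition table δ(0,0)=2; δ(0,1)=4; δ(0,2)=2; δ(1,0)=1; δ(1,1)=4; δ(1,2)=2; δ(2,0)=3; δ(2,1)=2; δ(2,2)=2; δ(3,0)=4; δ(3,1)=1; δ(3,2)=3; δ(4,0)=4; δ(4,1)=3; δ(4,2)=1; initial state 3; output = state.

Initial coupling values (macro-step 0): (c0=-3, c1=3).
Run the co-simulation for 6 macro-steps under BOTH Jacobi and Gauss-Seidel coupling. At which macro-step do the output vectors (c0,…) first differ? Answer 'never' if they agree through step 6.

first divergence at macro-step: 2

[Jacobi] macro 1: S0 reads c1=3 → after 3×micro: 6; S1 reads c0=-3 → after 2×micro: 4 ⇒ (c0=6, c1=4)
[Jacobi] macro 2: S0 reads c1=4 → after 3×micro: 8; S1 reads c0=6 → after 2×micro: 4 ⇒ (c0=8, c1=4)
[Jacobi] macro 3: S0 reads c1=4 → after 3×micro: 8; S1 reads c0=8 → after 2×micro: 2 ⇒ (c0=8, c1=2)
[Jacobi] macro 4: S0 reads c1=2 → after 3×micro: 4; S1 reads c0=8 → after 2×micro: 2 ⇒ (c0=4, c1=2)
[Jacobi] macro 5: S0 reads c1=2 → after 3×micro: 4; S1 reads c0=4 → after 2×micro: 2 ⇒ (c0=4, c1=2)
[Jacobi] macro 6: S0 reads c1=2 → after 3×micro: 4; S1 reads c0=4 → after 2×micro: 2 ⇒ (c0=4, c1=2)
[Gauss-Seidel] macro 1: S0 reads c1=3 → after 3×micro: 6; S1 reads c0=6 → after 2×micro: 4 ⇒ (c0=6, c1=4)
[Gauss-Seidel] macro 2: S0 reads c1=4 → after 3×micro: 8; S1 reads c0=8 → after 2×micro: 2 ⇒ (c0=8, c1=2)
[Gauss-Seidel] macro 3: S0 reads c1=2 → after 3×micro: 4; S1 reads c0=4 → after 2×micro: 2 ⇒ (c0=4, c1=2)
[Gauss-Seidel] macro 4: S0 reads c1=2 → after 3×micro: 4; S1 reads c0=4 → after 2×micro: 2 ⇒ (c0=4, c1=2)
[Gauss-Seidel] macro 5: S0 reads c1=2 → after 3×micro: 4; S1 reads c0=4 → after 2×micro: 2 ⇒ (c0=4, c1=2)
[Gauss-Seidel] macro 6: S0 reads c1=2 → after 3×micro: 4; S1 reads c0=4 → after 2×micro: 2 ⇒ (c0=4, c1=2)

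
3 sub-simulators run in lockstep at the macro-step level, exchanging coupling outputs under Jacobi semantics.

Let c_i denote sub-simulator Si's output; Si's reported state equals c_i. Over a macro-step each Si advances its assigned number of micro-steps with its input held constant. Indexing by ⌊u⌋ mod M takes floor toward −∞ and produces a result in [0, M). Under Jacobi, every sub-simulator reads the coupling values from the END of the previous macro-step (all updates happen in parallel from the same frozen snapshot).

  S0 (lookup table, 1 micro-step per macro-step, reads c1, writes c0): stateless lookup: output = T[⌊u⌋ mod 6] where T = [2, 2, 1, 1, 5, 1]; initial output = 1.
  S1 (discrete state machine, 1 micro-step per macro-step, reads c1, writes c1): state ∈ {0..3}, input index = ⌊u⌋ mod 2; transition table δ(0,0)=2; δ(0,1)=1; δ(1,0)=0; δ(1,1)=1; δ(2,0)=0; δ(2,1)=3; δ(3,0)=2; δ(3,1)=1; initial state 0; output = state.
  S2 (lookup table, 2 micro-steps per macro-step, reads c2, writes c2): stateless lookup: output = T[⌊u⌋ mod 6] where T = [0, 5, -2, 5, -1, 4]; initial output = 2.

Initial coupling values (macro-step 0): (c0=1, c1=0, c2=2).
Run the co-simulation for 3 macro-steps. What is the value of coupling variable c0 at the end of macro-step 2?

macro 1: S0 reads c1=0 → after 1×micro: 2; S1 reads c1=0 → after 1×micro: 2; S2 reads c2=2 → after 2×micro: -2 ⇒ (c0=2, c1=2, c2=-2)
macro 2: S0 reads c1=2 → after 1×micro: 1; S1 reads c1=2 → after 1×micro: 0; S2 reads c2=-2 → after 2×micro: -1 ⇒ (c0=1, c1=0, c2=-1)
macro 3: S0 reads c1=0 → after 1×micro: 2; S1 reads c1=0 → after 1×micro: 2; S2 reads c2=-1 → after 2×micro: 4 ⇒ (c0=2, c1=2, c2=4)

c0 at macro-step 2 = 1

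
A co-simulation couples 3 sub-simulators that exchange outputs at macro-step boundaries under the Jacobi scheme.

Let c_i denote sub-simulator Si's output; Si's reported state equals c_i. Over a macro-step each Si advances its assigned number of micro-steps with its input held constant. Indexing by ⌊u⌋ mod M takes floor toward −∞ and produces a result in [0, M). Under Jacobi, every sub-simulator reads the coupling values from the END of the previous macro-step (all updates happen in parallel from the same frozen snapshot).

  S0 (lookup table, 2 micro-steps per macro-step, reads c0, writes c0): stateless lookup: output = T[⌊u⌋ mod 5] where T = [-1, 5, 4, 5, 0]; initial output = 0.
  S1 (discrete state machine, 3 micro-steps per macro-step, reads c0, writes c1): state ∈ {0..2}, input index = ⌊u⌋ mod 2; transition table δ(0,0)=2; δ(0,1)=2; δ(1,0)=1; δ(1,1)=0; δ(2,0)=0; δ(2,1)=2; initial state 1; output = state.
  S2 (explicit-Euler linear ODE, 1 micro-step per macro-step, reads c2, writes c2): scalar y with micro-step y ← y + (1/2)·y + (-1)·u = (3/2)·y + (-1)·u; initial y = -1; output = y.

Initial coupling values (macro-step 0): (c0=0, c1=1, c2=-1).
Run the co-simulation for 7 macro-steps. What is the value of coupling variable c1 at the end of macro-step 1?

macro 1: S0 reads c0=0 → after 2×micro: -1; S1 reads c0=0 → after 3×micro: 1; S2 reads c2=-1 → after 1×micro: -1/2 ⇒ (c0=-1, c1=1, c2=-1/2)
macro 2: S0 reads c0=-1 → after 2×micro: 0; S1 reads c0=-1 → after 3×micro: 2; S2 reads c2=-1/2 → after 1×micro: -1/4 ⇒ (c0=0, c1=2, c2=-1/4)
macro 3: S0 reads c0=0 → after 2×micro: -1; S1 reads c0=0 → after 3×micro: 0; S2 reads c2=-1/4 → after 1×micro: -1/8 ⇒ (c0=-1, c1=0, c2=-1/8)
macro 4: S0 reads c0=-1 → after 2×micro: 0; S1 reads c0=-1 → after 3×micro: 2; S2 reads c2=-1/8 → after 1×micro: -1/16 ⇒ (c0=0, c1=2, c2=-1/16)
macro 5: S0 reads c0=0 → after 2×micro: -1; S1 reads c0=0 → after 3×micro: 0; S2 reads c2=-1/16 → after 1×micro: -1/32 ⇒ (c0=-1, c1=0, c2=-1/32)
macro 6: S0 reads c0=-1 → after 2×micro: 0; S1 reads c0=-1 → after 3×micro: 2; S2 reads c2=-1/32 → after 1×micro: -1/64 ⇒ (c0=0, c1=2, c2=-1/64)
macro 7: S0 reads c0=0 → after 2×micro: -1; S1 reads c0=0 → after 3×micro: 0; S2 reads c2=-1/64 → after 1×micro: -1/128 ⇒ (c0=-1, c1=0, c2=-1/128)

c1 at macro-step 1 = 1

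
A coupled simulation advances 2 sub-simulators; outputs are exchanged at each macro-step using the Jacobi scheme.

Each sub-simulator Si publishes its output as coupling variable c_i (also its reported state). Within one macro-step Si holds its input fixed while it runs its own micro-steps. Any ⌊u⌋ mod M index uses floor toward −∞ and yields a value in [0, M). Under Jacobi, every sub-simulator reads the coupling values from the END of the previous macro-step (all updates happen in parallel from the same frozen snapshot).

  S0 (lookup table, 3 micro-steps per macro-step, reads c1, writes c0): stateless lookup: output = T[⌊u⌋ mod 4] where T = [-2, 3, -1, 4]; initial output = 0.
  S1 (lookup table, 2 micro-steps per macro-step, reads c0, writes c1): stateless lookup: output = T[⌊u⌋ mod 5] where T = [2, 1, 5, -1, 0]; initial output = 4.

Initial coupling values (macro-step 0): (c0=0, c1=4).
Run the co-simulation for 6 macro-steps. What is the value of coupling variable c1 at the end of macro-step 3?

macro 1: S0 reads c1=4 → after 3×micro: -2; S1 reads c0=0 → after 2×micro: 2 ⇒ (c0=-2, c1=2)
macro 2: S0 reads c1=2 → after 3×micro: -1; S1 reads c0=-2 → after 2×micro: -1 ⇒ (c0=-1, c1=-1)
macro 3: S0 reads c1=-1 → after 3×micro: 4; S1 reads c0=-1 → after 2×micro: 0 ⇒ (c0=4, c1=0)
macro 4: S0 reads c1=0 → after 3×micro: -2; S1 reads c0=4 → after 2×micro: 0 ⇒ (c0=-2, c1=0)
macro 5: S0 reads c1=0 → after 3×micro: -2; S1 reads c0=-2 → after 2×micro: -1 ⇒ (c0=-2, c1=-1)
macro 6: S0 reads c1=-1 → after 3×micro: 4; S1 reads c0=-2 → after 2×micro: -1 ⇒ (c0=4, c1=-1)

c1 at macro-step 3 = 0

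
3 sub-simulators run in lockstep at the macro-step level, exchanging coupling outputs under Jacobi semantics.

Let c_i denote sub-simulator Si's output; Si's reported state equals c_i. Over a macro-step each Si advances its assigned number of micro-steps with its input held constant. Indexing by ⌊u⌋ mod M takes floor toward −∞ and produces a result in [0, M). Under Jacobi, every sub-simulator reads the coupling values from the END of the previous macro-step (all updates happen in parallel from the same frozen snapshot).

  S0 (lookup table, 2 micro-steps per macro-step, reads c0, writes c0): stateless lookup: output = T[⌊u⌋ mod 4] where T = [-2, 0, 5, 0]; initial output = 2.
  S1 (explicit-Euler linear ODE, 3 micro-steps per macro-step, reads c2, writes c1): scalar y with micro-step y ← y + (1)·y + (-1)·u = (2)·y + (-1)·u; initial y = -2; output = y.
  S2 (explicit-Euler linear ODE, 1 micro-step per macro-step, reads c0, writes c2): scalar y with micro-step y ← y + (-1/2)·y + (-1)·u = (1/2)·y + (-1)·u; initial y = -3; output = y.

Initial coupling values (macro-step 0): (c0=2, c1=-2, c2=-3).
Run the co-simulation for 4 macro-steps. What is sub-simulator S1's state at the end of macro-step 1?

S1 state at macro-step 1 = 5

macro 1: S0 reads c0=2 → after 2×micro: 5; S1 reads c2=-3 → after 3×micro: 5; S2 reads c0=2 → after 1×micro: -7/2 ⇒ (c0=5, c1=5, c2=-7/2)
macro 2: S0 reads c0=5 → after 2×micro: 0; S1 reads c2=-7/2 → after 3×micro: 129/2; S2 reads c0=5 → after 1×micro: -27/4 ⇒ (c0=0, c1=129/2, c2=-27/4)
macro 3: S0 reads c0=0 → after 2×micro: -2; S1 reads c2=-27/4 → after 3×micro: 2253/4; S2 reads c0=0 → after 1×micro: -27/8 ⇒ (c0=-2, c1=2253/4, c2=-27/8)
macro 4: S0 reads c0=-2 → after 2×micro: 5; S1 reads c2=-27/8 → after 3×micro: 36237/8; S2 reads c0=-2 → after 1×micro: 5/16 ⇒ (c0=5, c1=36237/8, c2=5/16)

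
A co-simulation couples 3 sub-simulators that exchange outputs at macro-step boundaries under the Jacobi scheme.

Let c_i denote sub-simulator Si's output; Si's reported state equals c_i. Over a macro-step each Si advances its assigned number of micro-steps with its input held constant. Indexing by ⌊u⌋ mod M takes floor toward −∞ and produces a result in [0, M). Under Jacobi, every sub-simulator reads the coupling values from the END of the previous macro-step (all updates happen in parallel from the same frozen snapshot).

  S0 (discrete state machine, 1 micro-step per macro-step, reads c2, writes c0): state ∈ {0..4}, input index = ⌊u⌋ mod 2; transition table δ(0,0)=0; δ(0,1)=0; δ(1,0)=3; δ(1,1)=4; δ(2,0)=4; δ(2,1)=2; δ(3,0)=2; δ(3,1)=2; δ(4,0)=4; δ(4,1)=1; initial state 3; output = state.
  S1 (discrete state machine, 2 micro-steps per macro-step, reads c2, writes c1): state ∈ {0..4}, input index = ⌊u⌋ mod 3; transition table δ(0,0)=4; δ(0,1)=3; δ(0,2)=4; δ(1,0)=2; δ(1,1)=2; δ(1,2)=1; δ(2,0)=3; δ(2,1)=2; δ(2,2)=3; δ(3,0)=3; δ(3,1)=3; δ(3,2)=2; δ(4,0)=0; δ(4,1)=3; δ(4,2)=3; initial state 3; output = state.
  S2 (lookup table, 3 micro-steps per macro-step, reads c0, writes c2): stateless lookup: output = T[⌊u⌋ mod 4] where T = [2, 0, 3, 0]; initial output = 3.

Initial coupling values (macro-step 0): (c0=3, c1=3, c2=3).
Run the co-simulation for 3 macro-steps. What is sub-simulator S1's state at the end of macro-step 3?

S1 state at macro-step 3 = 3

macro 1: S0 reads c2=3 → after 1×micro: 2; S1 reads c2=3 → after 2×micro: 3; S2 reads c0=3 → after 3×micro: 0 ⇒ (c0=2, c1=3, c2=0)
macro 2: S0 reads c2=0 → after 1×micro: 4; S1 reads c2=0 → after 2×micro: 3; S2 reads c0=2 → after 3×micro: 3 ⇒ (c0=4, c1=3, c2=3)
macro 3: S0 reads c2=3 → after 1×micro: 1; S1 reads c2=3 → after 2×micro: 3; S2 reads c0=4 → after 3×micro: 2 ⇒ (c0=1, c1=3, c2=2)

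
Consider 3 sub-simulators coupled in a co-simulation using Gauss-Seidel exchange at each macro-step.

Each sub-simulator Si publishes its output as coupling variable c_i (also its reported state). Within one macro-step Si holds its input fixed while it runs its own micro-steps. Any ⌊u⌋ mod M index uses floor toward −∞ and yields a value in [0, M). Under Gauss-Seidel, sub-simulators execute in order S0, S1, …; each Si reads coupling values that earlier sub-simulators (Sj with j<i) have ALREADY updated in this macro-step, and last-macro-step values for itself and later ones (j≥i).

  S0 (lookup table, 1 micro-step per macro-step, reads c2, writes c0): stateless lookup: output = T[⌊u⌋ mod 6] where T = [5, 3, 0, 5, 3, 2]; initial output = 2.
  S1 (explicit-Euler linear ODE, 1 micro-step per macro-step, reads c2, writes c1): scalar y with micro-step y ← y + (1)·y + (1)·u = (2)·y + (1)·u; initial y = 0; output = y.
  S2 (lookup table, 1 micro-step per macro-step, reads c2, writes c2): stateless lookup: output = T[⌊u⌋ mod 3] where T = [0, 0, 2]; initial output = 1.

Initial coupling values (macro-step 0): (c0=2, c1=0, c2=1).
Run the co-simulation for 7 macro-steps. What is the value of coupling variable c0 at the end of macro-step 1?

macro 1: S0 reads c2=1 → after 1×micro: 3; S1 reads c2=1 → after 1×micro: 1; S2 reads c2=1 → after 1×micro: 0 ⇒ (c0=3, c1=1, c2=0)
macro 2: S0 reads c2=0 → after 1×micro: 5; S1 reads c2=0 → after 1×micro: 2; S2 reads c2=0 → after 1×micro: 0 ⇒ (c0=5, c1=2, c2=0)
macro 3: S0 reads c2=0 → after 1×micro: 5; S1 reads c2=0 → after 1×micro: 4; S2 reads c2=0 → after 1×micro: 0 ⇒ (c0=5, c1=4, c2=0)
macro 4: S0 reads c2=0 → after 1×micro: 5; S1 reads c2=0 → after 1×micro: 8; S2 reads c2=0 → after 1×micro: 0 ⇒ (c0=5, c1=8, c2=0)
macro 5: S0 reads c2=0 → after 1×micro: 5; S1 reads c2=0 → after 1×micro: 16; S2 reads c2=0 → after 1×micro: 0 ⇒ (c0=5, c1=16, c2=0)
macro 6: S0 reads c2=0 → after 1×micro: 5; S1 reads c2=0 → after 1×micro: 32; S2 reads c2=0 → after 1×micro: 0 ⇒ (c0=5, c1=32, c2=0)
macro 7: S0 reads c2=0 → after 1×micro: 5; S1 reads c2=0 → after 1×micro: 64; S2 reads c2=0 → after 1×micro: 0 ⇒ (c0=5, c1=64, c2=0)

c0 at macro-step 1 = 3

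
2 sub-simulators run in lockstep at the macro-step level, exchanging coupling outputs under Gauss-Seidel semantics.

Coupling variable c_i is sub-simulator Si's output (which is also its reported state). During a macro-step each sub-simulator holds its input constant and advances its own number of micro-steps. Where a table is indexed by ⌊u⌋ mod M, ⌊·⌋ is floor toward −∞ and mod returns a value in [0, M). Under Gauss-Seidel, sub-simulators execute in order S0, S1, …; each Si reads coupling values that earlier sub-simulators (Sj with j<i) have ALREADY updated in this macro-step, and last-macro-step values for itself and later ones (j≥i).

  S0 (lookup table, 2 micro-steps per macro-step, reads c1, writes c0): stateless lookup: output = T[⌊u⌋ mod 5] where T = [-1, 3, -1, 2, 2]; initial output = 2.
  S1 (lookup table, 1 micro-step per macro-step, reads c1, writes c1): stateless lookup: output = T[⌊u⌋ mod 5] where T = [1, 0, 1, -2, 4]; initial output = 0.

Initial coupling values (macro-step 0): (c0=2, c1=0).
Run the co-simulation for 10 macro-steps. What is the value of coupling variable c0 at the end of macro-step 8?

c0 at macro-step 8 = 3

macro 1: S0 reads c1=0 → after 2×micro: -1; S1 reads c1=0 → after 1×micro: 1 ⇒ (c0=-1, c1=1)
macro 2: S0 reads c1=1 → after 2×micro: 3; S1 reads c1=1 → after 1×micro: 0 ⇒ (c0=3, c1=0)
macro 3: S0 reads c1=0 → after 2×micro: -1; S1 reads c1=0 → after 1×micro: 1 ⇒ (c0=-1, c1=1)
macro 4: S0 reads c1=1 → after 2×micro: 3; S1 reads c1=1 → after 1×micro: 0 ⇒ (c0=3, c1=0)
macro 5: S0 reads c1=0 → after 2×micro: -1; S1 reads c1=0 → after 1×micro: 1 ⇒ (c0=-1, c1=1)
macro 6: S0 reads c1=1 → after 2×micro: 3; S1 reads c1=1 → after 1×micro: 0 ⇒ (c0=3, c1=0)
macro 7: S0 reads c1=0 → after 2×micro: -1; S1 reads c1=0 → after 1×micro: 1 ⇒ (c0=-1, c1=1)
macro 8: S0 reads c1=1 → after 2×micro: 3; S1 reads c1=1 → after 1×micro: 0 ⇒ (c0=3, c1=0)
macro 9: S0 reads c1=0 → after 2×micro: -1; S1 reads c1=0 → after 1×micro: 1 ⇒ (c0=-1, c1=1)
macro 10: S0 reads c1=1 → after 2×micro: 3; S1 reads c1=1 → after 1×micro: 0 ⇒ (c0=3, c1=0)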